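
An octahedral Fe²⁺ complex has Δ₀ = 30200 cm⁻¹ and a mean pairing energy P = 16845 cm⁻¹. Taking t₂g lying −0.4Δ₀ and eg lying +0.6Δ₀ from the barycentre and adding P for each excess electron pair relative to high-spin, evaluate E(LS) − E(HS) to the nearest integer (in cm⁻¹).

Fe sits in group 8; removing 2 electrons leaves Fe²⁺ with 8 − 2 = 6 d electrons.
In the high-spin limit (t₂g⁴ eg²) the orbital term is -0.4Δ₀ = -12080 cm⁻¹, with no excess pairing.
For low-spin the configuration is t₂g⁶ eg⁰: orbital energy -2.4 × 30200 = -72480 cm⁻¹, and 2 additional pairs relative to high-spin add 33690 cm⁻¹, giving -38790 cm⁻¹.
E(LS) − E(HS) = -38790 − (-12080) = -26710 cm⁻¹.

-26710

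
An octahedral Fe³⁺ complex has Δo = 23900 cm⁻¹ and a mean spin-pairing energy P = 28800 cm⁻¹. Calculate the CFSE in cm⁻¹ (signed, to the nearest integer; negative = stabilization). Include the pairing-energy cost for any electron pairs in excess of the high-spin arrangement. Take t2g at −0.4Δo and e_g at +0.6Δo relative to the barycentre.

Fe³⁺: group 8, so d-count = 8 − 3 = 5.
Δo < P, so pairing is avoided: the ground state is high-spin.
That gives t2g^3 e_g^2.
Orbital CFSE = 0.0Δo = 0.0 × 23900 = 0 cm⁻¹.
High-spin has no excess pairs, so no pairing correction applies.

0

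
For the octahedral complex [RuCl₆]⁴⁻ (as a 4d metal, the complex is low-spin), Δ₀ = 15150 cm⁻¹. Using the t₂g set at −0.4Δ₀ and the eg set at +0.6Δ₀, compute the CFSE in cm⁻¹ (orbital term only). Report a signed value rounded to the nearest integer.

Each Cl⁻ contributes -1; 6 × (-1) = -6. With overall charge -4, Ru is in the +2 oxidation state.
Ru²⁺: group 8, so d-count = 8 − 2 = 6.
The d⁶ electrons fill as t₂g⁶ eg⁰.
The orbital stabilization is -2.4Δ₀ = -2.4 × 15150 = -36360 cm⁻¹.

-36360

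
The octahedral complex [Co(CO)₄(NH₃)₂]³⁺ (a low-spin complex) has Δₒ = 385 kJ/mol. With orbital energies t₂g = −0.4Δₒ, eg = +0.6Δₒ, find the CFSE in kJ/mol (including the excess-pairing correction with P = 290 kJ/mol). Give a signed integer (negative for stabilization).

-344

Ligand charges: 4×(+0) from CO and 2×(+0) from NH₃ sum to +0; with overall charge +3, Co is +3.
Co is in group 9, so Co³⁺ is d⁶ (9 − 3 = 6).
Configuration: t₂g⁶ eg⁰.
The orbital stabilization is -2.4Δₒ = -2.4 × 385 = -924 kJ/mol.
High-spin d⁶ would be t₂g⁴ eg² with 1 pair; low-spin has 3, so 2 excess pairs cost +2P = +580 kJ/mol.
Combining: -924 + 580 = -344 kJ/mol.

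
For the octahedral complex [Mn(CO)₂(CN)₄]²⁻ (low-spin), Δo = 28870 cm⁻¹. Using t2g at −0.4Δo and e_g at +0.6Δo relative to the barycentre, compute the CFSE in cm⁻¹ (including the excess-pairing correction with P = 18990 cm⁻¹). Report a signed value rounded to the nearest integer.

-19760

Ligand charges: 2×(+0) from CO and 4×(-1) from CN⁻ sum to -4; with overall charge -2, Mn is +2.
Group 7 minus oxidation state +2 gives a d⁵ configuration for Mn²⁺.
Configuration: t2g^5 e_g^0.
The orbital stabilization is -2.0Δo = -2.0 × 28870 = -57740 cm⁻¹.
Relative to high-spin t2g^3 e_g^2 (0 paired), the low-spin configuration has 2 additional pairs, contributing +2 × 18990 = +37980 cm⁻¹.
Overall CFSE = -57740 + 37980 = -19760 cm⁻¹.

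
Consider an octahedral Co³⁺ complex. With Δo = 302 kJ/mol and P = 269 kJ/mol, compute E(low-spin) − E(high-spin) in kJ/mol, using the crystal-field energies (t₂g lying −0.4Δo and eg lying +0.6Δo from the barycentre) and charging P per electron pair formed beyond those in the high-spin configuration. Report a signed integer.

Co sits in group 9; removing 3 electrons leaves Co³⁺ with 9 − 3 = 6 d electrons.
In the high-spin limit (t₂g⁴ eg²) the orbital term is -0.4Δo = -121 kJ/mol, with no excess pairing.
Low-spin: t₂g⁶ eg⁰, orbital CFSE = -2.4Δo = -725 kJ/mol; plus 2 excess pairs × P = +538 kJ/mol; total -187 kJ/mol.
Thus E(LS) − E(HS) = -66 kJ/mol.

-66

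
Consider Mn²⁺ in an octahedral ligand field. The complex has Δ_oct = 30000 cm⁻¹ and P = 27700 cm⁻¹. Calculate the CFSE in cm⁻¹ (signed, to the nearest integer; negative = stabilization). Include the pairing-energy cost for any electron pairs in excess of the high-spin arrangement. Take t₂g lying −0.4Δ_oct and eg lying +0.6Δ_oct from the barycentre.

Mn is in group 7, so Mn²⁺ is d⁵ (7 − 2 = 5).
With Δ_oct > P the complex is low-spin.
Configuration: t₂g⁵ eg⁰.
Orbital CFSE = -2.0Δ_oct = -2.0 × 30000 = -60000 cm⁻¹.
Excess pairs vs high-spin: 2 − 0 = 2; pairing cost = +55400 cm⁻¹.
Net CFSE = -60000 + 55400 = -4600 cm⁻¹.

-4600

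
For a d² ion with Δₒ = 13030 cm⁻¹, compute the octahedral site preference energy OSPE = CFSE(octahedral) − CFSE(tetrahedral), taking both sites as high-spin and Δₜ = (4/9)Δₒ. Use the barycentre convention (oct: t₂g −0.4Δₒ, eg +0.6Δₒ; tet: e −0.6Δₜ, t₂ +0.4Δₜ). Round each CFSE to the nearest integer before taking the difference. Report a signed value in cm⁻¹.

Octahedral (high-spin): t2g^2 e_g^0, CFSE = 2(−0.4) + 0(+0.6) = -0.8Δₒ = -0.8 × 13030 = -10424 cm⁻¹.
Tetrahedral e^2 t2^0 gives -1.2Δₜ = -1.2 × (4/9) × 13030 = -6949 cm⁻¹.
OSPE = CFSE(oct) − CFSE(tet) = -10424 − (-6949) = -3475 cm⁻¹.

-3475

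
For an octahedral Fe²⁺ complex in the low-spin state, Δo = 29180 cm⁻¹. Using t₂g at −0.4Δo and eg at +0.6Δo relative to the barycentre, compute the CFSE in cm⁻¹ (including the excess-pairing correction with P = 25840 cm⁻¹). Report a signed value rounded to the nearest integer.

-18352

Fe is in group 8, so Fe²⁺ is d⁶ (8 − 2 = 6).
Configuration: t₂g⁶ eg⁰.
Orbital CFSE = 6(-0.4) + 0(0.6) = -2.4Δo = -2.4 × 29180 = -70032 cm⁻¹.
Relative to high-spin t₂g⁴ eg² (1 paired), the low-spin configuration has 2 additional pairs, contributing +2 × 25840 = +51680 cm⁻¹.
Combining: -70032 + 51680 = -18352 cm⁻¹.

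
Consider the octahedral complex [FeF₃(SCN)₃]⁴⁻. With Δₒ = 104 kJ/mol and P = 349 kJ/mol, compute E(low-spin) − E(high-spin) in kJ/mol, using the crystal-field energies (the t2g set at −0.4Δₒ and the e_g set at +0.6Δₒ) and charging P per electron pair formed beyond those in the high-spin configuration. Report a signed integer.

Ligand charges: 3×(-1) from F⁻ and 3×(-1) from SCN⁻ sum to -6; with overall charge -4, Fe is +2.
Fe is in group 8, so Fe²⁺ is d⁶ (8 − 2 = 6).
In the high-spin limit (t2g^4 e_g^2) the orbital term is -0.4Δₒ = -42 kJ/mol, with no excess pairing.
Low-spin: t2g^6 e_g^0, orbital CFSE = -2.4Δₒ = -250 kJ/mol; plus 2 excess pairs × P = +698 kJ/mol; total 448 kJ/mol.
E(LS) − E(HS) = 448 − (-42) = 490 kJ/mol.

490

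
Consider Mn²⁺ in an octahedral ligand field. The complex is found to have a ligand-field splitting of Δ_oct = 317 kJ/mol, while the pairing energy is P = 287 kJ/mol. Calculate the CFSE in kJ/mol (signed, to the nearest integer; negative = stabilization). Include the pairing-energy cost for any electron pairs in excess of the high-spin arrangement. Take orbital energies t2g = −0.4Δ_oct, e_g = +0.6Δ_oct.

Mn sits in group 7; removing 2 electrons leaves Mn²⁺ with 7 − 2 = 5 d electrons.
Δ_oct > P, so pairing is preferred: the ground state is low-spin.
Filling d⁵ accordingly: t2g^5 e_g^0.
Orbital CFSE = -2.0Δ_oct = -2.0 × 317 = -634 kJ/mol.
Excess pairs vs high-spin: 2 − 0 = 2; pairing cost = +574 kJ/mol.
Net CFSE = -634 + 574 = -60 kJ/mol.

-60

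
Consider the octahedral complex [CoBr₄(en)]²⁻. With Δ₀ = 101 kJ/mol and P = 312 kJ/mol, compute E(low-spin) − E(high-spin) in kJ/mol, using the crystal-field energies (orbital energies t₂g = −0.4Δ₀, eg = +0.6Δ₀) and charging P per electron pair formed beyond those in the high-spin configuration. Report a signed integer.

211

Ligand charges: 4×(-1) from Br⁻ and 1×(+0) from en sum to -4; with overall charge -2, Co is +2.
Group 9 minus oxidation state +2 gives a d⁷ configuration for Co²⁺.
In the high-spin limit (t₂g⁵ eg²) the orbital term is -0.8Δ₀ = -81 kJ/mol, with no excess pairing.
Low-spin: t₂g⁶ eg¹, orbital CFSE = -1.8Δ₀ = -182 kJ/mol; plus 1 excess pair × P = +312 kJ/mol; total 130 kJ/mol.
The difference is 130 − (-81) = 211 kJ/mol, so high-spin lies lower.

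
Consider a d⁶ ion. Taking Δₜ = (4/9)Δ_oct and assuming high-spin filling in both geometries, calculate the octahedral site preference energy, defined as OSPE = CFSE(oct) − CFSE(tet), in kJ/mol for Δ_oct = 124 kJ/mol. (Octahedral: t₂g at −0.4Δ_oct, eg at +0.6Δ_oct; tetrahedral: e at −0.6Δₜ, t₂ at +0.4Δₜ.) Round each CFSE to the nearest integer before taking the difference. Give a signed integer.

Octahedral high-spin t₂g⁴ eg²: CFSE = -0.4 × 124 = -50 kJ/mol.
Tetrahedral: e³ t₂³, CFSE = 3(−0.6) + 3(+0.4) = -0.6Δₜ = -0.6 × (4/9) × 124 = -33 kJ/mol.
Subtracting, OSPE = -50 − (-33) = -17 kJ/mol.

-17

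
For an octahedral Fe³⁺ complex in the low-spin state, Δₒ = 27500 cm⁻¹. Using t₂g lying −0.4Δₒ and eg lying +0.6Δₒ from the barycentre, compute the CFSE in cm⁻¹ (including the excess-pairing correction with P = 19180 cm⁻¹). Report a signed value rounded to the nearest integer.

-16640

Fe is in group 8, so Fe³⁺ is d⁵ (8 − 3 = 5).
Configuration: t₂g⁵ eg⁰.
The orbital stabilization is -2.0Δₒ = -2.0 × 27500 = -55000 cm⁻¹.
High-spin d⁵ would be t₂g³ eg² with 0 pairs; low-spin has 2, so 2 excess pairs cost +2P = +38360 cm⁻¹.
Net CFSE = -55000 + 38360 = -16640 cm⁻¹.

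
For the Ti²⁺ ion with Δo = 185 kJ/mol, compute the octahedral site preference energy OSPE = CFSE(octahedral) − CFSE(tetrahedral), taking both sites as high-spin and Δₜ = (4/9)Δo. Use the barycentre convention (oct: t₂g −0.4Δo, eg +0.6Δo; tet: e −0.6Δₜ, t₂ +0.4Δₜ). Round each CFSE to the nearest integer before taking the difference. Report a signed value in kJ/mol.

-49

Group 4 minus oxidation state +2 gives a d² configuration for Ti²⁺.
In an octahedral site d² (HS) is t₂g² eg⁰, giving CFSE(oct) = -0.8Δo = -148 kJ/mol.
In a tetrahedral site the filling is e² t₂⁰: CFSE(tet) = -1.2Δₜ = -1.2 × (4/9)(185) = -99 kJ/mol.
OSPE = -148 − (-99) = -49 kJ/mol.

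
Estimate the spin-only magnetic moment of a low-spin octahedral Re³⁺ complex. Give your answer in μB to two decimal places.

2.83 μB

Re³⁺: group 7, so d-count = 7 − 3 = 4.
Configuration: t₂g⁴ eg⁰ → 2 unpaired electrons.
μ(spin-only) = √[2(2+2)] = √8 ≈ 2.83 μB.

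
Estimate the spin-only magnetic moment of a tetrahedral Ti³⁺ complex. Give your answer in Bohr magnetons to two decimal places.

Ti sits in group 4; removing 3 electrons leaves Ti³⁺ with 4 − 3 = 1 d electrons.
Tetrahedral splitting is small, so the complex is high-spin.
Configuration: e^1 t2^0 → 1 unpaired electron.
μ(spin-only) = √[1(1+2)] = √3 ≈ 1.73 Bohr magnetons.

1.73 Bohr magnetons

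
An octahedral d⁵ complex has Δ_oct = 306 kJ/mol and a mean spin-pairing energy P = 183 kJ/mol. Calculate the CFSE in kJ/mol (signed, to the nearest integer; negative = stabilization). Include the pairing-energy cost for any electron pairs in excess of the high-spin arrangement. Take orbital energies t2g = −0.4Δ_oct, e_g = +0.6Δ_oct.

Since Δ_oct = 306 kJ/mol > P = 183 kJ/mol, the complex adopts the low-spin configuration.
Configuration: t2g^5 e_g^0.
Orbital CFSE = -2.0Δ_oct = -2.0 × 306 = -612 kJ/mol.
Excess pairs vs high-spin: 2 − 0 = 2; pairing cost = +366 kJ/mol.
Net CFSE = -612 + 366 = -246 kJ/mol.

-246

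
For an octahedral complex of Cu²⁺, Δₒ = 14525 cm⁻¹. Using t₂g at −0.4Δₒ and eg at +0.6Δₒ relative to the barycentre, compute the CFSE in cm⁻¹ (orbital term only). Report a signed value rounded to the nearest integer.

Group 11 minus oxidation state +2 gives a d⁹ configuration for Cu²⁺.
For octahedral d⁹ the high- and low-spin configurations coincide.
The d⁹ electrons fill as t₂g⁶ eg³.
CFSE(orbital) = 6×(-0.4Δₒ) + 3×(0.6Δₒ) = -0.6Δₒ; with Δₒ = 14525 cm⁻¹ that is -8715 cm⁻¹.

-8715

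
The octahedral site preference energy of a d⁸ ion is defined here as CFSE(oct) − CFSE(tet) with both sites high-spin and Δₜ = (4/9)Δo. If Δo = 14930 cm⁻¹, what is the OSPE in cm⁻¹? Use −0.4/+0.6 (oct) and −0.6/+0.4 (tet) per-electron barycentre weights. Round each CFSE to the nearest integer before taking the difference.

Octahedral (high-spin): t₂g⁶ eg², CFSE = 6(−0.4) + 2(+0.6) = -1.2Δo = -1.2 × 14930 = -17916 cm⁻¹.
Tetrahedral e⁴ t₂⁴ gives -0.8Δₜ = -0.8 × (4/9) × 14930 = -5308 cm⁻¹.
OSPE = CFSE(oct) − CFSE(tet) = -17916 − (-5308) = -12608 cm⁻¹.

-12608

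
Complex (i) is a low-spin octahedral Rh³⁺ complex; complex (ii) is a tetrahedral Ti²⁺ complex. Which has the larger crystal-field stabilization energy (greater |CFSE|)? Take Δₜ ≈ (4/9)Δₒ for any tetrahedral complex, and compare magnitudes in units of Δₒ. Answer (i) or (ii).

(i)

(i): Group 9 minus oxidation state +3 gives a d⁶ configuration for Rh³⁺; t₂g⁶ eg⁰, CFSE = -2.4Δₒ.
(ii): Ti²⁺: group 4, so d-count = 4 − 2 = 2; Tetrahedral fields are weak (Δₜ ≈ 4/9 Δₒ), so electrons fill high-spin; e^2 t2^0, CFSE = -1.2Δₜ ≈ -0.53Δₒ.
So (i) has the larger |CFSE|.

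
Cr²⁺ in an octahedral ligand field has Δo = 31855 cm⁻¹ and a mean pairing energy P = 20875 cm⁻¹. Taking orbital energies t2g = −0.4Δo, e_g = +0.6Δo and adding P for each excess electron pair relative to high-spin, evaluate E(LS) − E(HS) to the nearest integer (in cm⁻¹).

Cr sits in group 6; removing 2 electrons leaves Cr²⁺ with 6 − 2 = 4 d electrons.
High-spin: t2g^3 e_g^1, CFSE = -0.6Δo = -19113 cm⁻¹.
Low-spin t2g^4 e_g^0 gives -1.6Δo = -50968 cm⁻¹, but forming 1 extra pair costs 1P = 20875 cm⁻¹, so E(LS) = -50968 + 20875 = -30093 cm⁻¹.
Thus E(LS) − E(HS) = -10980 cm⁻¹.

-10980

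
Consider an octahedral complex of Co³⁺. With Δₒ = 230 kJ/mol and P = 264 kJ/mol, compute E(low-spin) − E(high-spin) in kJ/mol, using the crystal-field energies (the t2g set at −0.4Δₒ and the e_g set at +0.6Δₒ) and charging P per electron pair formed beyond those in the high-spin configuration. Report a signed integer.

Co is in group 9, so Co³⁺ is d⁶ (9 − 3 = 6).
In the high-spin limit (t2g^4 e_g^2) the orbital term is -0.4Δₒ = -92 kJ/mol, with no excess pairing.
For low-spin the configuration is t2g^6 e_g^0: orbital energy -2.4 × 230 = -552 kJ/mol, and 2 additional pairs relative to high-spin add 528 kJ/mol, giving -24 kJ/mol.
E(LS) − E(HS) = -24 − (-92) = 68 kJ/mol.

68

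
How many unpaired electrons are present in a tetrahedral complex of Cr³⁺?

Cr sits in group 6; removing 3 electrons leaves Cr³⁺ with 6 − 3 = 3 d electrons.
Tetrahedral fields are weak (Δₜ ≈ 4/9 Δₒ), so electrons fill high-spin.
Configuration: e² t₂¹, giving 3 unpaired electrons.

3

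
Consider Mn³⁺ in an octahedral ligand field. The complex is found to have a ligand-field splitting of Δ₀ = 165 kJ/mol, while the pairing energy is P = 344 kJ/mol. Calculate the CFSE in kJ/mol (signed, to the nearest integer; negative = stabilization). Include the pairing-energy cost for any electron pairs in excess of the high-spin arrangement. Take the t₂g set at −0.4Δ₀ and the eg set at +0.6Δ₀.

Mn sits in group 7; removing 3 electrons leaves Mn³⁺ with 7 − 3 = 4 d electrons.
Since Δ₀ = 165 kJ/mol < P = 344 kJ/mol, the complex adopts the high-spin configuration.
Filling d⁴ accordingly: t₂g³ eg¹.
Orbital CFSE = -0.6Δ₀ = -0.6 × 165 = -99 kJ/mol.
High-spin has no excess pairs, so no pairing correction applies.

-99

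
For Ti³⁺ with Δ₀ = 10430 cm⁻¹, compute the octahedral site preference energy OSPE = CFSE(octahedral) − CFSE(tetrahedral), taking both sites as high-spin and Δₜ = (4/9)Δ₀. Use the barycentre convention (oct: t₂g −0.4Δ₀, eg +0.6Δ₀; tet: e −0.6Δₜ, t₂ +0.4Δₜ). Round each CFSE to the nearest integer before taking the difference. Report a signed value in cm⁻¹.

-1391

Group 4 minus oxidation state +3 gives a d¹ configuration for Ti³⁺.
In an octahedral site d¹ (HS) is t₂g¹ eg⁰, giving CFSE(oct) = -0.4Δ₀ = -4172 cm⁻¹.
In a tetrahedral site the filling is e¹ t₂⁰: CFSE(tet) = -0.6Δₜ = -0.6 × (4/9)(10430) = -2781 cm⁻¹.
OSPE = -4172 − (-2781) = -1391 cm⁻¹.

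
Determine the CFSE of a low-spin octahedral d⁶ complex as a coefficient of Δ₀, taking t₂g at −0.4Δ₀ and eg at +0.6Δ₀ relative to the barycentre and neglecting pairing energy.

-2.4 Δ₀

Configuration: t₂g⁶ eg⁰.
CFSE = 6(-0.4Δ₀) + 0(0.6Δ₀) = -2.4Δ₀ + 0.0Δ₀ = -2.4Δ₀.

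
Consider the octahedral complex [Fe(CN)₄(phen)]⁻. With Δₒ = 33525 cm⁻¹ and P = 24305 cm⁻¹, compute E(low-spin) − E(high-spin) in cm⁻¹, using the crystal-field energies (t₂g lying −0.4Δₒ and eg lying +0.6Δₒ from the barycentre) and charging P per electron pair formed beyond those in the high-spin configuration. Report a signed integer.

-18440

Ligand charges: 4×(-1) from CN⁻ and 1×(+0) from phen sum to -4; with overall charge -1, Fe is +3.
Fe is in group 8, so Fe³⁺ is d⁵ (8 − 3 = 5).
In the high-spin limit (t₂g³ eg²) the orbital term is 0.0Δₒ = 0 cm⁻¹, with no excess pairing.
Low-spin t₂g⁵ eg⁰ gives -2.0Δₒ = -67050 cm⁻¹, but forming 2 extra pairs costs 2P = 48610 cm⁻¹, so E(LS) = -67050 + 48610 = -18440 cm⁻¹.
Thus E(LS) − E(HS) = -18440 cm⁻¹.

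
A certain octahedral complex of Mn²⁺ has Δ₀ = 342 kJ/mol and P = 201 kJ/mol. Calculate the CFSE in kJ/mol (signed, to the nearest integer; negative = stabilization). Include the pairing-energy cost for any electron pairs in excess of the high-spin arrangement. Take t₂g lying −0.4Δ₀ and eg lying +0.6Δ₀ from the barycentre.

-282

Mn is in group 7, so Mn²⁺ is d⁵ (7 − 2 = 5).
With Δ₀ > P the complex is low-spin.
Configuration: t₂g⁵ eg⁰.
Orbital CFSE = -2.0Δ₀ = -2.0 × 342 = -684 kJ/mol.
Excess pairs vs high-spin: 2 − 0 = 2; pairing cost = +402 kJ/mol.
Net CFSE = -684 + 402 = -282 kJ/mol.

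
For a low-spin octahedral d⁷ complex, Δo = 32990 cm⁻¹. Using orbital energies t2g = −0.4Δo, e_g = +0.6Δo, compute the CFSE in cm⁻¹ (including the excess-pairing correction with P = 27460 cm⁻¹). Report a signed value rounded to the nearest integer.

-31922

Electron filling gives t2g^6 e_g^1.
CFSE(orbital) = 6×(-0.4Δo) + 1×(0.6Δo) = -1.8Δo; with Δo = 32990 cm⁻¹ that is -59382 cm⁻¹.
High-spin d⁷ would be t2g^5 e_g^2 with 2 pairs; low-spin has 3, so 1 excess pair costs +1P = +27460 cm⁻¹.
Overall CFSE = -59382 + 27460 = -31922 cm⁻¹.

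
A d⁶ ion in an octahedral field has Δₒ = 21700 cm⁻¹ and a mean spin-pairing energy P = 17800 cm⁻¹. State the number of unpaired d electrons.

0

With Δₒ > P the complex is low-spin.
Configuration: t₂g⁶ eg⁰.
Unpaired electrons: 0.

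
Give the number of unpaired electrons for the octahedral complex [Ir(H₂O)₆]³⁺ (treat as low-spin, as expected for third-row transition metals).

0

H₂O is neutral, so the +3 overall charge sits on Ir: oxidation state +3.
Ir sits in group 9; removing 3 electrons leaves Ir³⁺ with 9 − 3 = 6 d electrons.
Configuration: t₂g⁶ eg⁰, giving 0 unpaired electrons.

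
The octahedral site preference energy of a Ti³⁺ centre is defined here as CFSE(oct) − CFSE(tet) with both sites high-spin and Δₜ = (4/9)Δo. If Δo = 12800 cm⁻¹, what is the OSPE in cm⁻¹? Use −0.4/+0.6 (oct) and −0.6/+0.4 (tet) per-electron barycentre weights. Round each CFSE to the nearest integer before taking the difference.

-1707

Group 4 minus oxidation state +3 gives a d¹ configuration for Ti³⁺.
Octahedral high-spin t₂g¹ eg⁰: CFSE = -0.4 × 12800 = -5120 cm⁻¹.
In a tetrahedral site the filling is e¹ t₂⁰: CFSE(tet) = -0.6Δₜ = -0.6 × (4/9)(12800) = -3413 cm⁻¹.
OSPE = -5120 − (-3413) = -1707 cm⁻¹.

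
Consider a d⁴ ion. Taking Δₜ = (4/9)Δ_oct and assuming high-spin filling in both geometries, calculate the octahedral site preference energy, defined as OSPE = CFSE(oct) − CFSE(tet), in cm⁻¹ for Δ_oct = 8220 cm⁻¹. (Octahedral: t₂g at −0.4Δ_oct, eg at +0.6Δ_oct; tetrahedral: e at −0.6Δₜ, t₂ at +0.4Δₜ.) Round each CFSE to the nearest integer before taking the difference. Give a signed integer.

Octahedral (high-spin): t2g^3 e_g^1, CFSE = 3(−0.4) + 1(+0.6) = -0.6Δ_oct = -0.6 × 8220 = -4932 cm⁻¹.
Tetrahedral e^2 t2^2 gives -0.4Δₜ = -0.4 × (4/9) × 8220 = -1461 cm⁻¹.
OSPE = CFSE(oct) − CFSE(tet) = -4932 − (-1461) = -3471 cm⁻¹.

-3471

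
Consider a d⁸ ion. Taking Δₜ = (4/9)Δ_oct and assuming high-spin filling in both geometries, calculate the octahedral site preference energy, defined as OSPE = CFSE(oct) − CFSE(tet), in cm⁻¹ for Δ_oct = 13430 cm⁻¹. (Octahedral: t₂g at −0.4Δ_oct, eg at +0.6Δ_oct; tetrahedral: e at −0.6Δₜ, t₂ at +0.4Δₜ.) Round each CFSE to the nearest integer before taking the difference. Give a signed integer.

-11341

Octahedral high-spin t2g^6 e_g^2: CFSE = -1.2 × 13430 = -16116 cm⁻¹.
In a tetrahedral site the filling is e^4 t2^4: CFSE(tet) = -0.8Δₜ = -0.8 × (4/9)(13430) = -4775 cm⁻¹.
Subtracting, OSPE = -16116 − (-4775) = -11341 cm⁻¹.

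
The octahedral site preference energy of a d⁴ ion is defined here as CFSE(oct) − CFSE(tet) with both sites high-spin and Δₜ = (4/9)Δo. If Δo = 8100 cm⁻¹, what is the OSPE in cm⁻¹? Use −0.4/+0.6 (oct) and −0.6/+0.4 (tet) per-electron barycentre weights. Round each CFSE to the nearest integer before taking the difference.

-3420

In an octahedral site d⁴ (HS) is t₂g³ eg¹, giving CFSE(oct) = -0.6Δo = -4860 cm⁻¹.
Tetrahedral: e² t₂², CFSE = 2(−0.6) + 2(+0.4) = -0.4Δₜ = -0.4 × (4/9) × 8100 = -1440 cm⁻¹.
OSPE = CFSE(oct) − CFSE(tet) = -4860 − (-1440) = -3420 cm⁻¹.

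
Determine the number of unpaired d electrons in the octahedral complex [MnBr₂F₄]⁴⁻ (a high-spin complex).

5

Ligand charges: 2×(-1) from Br⁻ and 4×(-1) from F⁻ sum to -6; with overall charge -4, Mn is +2.
Group 7 minus oxidation state +2 gives a d⁵ configuration for Mn²⁺.
Configuration: t₂g³ eg², giving 5 unpaired electrons.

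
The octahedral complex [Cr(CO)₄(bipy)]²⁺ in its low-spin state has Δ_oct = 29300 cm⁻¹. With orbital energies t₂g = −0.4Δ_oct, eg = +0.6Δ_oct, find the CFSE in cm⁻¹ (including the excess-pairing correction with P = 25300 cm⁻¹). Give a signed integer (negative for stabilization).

-21580

Ligand charges: 4×(+0) from CO and 1×(+0) from bipy sum to +0; with overall charge +2, Cr is +2.
Group 6 minus oxidation state +2 gives a d⁴ configuration for Cr²⁺.
Configuration: t₂g⁴ eg⁰.
Orbital CFSE = 4(-0.4) + 0(0.6) = -1.6Δ_oct = -1.6 × 29300 = -46880 cm⁻¹.
Relative to high-spin t₂g³ eg¹ (0 paired), the low-spin configuration has 1 additional pair, contributing +1 × 25300 = +25300 cm⁻¹.
Combining: -46880 + 25300 = -21580 cm⁻¹.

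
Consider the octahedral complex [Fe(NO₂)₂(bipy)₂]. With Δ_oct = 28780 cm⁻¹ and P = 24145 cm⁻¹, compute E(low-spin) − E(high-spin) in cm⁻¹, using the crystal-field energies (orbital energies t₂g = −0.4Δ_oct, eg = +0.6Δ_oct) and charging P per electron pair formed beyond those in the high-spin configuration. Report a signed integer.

-9270

Ligand charges: 2×(-1) from NO₂⁻ and 2×(+0) from bipy sum to -2; with overall charge +0, Fe is +2.
Fe is in group 8, so Fe²⁺ is d⁶ (8 − 2 = 6).
High-spin d⁶ fills as t₂g⁴ eg² with CFSE 4(−0.4) + 2(+0.6) = -0.4Δ_oct = -11512 cm⁻¹.
Low-spin: t₂g⁶ eg⁰, orbital CFSE = -2.4Δ_oct = -69072 cm⁻¹; plus 2 excess pairs × P = +48290 cm⁻¹; total -20782 cm⁻¹.
E(LS) − E(HS) = -20782 − (-11512) = -9270 cm⁻¹.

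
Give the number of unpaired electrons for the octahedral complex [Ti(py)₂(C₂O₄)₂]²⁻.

Ligand charges: 2×(+0) from py and 2×(-2) from C₂O₄²⁻ sum to -4; with overall charge -2, Ti is +2.
Ti is in group 4, so Ti²⁺ is d² (4 − 2 = 2).
Configuration: t2g^2 e_g^0, giving 2 unpaired electrons.

2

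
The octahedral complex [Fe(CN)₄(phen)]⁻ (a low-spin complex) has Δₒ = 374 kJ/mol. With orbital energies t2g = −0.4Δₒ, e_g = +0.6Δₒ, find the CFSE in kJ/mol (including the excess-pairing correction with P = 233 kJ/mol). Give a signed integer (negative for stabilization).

-282

Ligand charges: 4×(-1) from CN⁻ and 1×(+0) from phen sum to -4; with overall charge -1, Fe is +3.
Fe is in group 8, so Fe³⁺ is d⁵ (8 − 3 = 5).
The d⁵ electrons fill as t2g^5 e_g^0.
The orbital stabilization is -2.0Δₒ = -2.0 × 374 = -748 kJ/mol.
Relative to high-spin t2g^3 e_g^2 (0 paired), the low-spin configuration has 2 additional pairs, contributing +2 × 233 = +466 kJ/mol.
Overall CFSE = -748 + 466 = -282 kJ/mol.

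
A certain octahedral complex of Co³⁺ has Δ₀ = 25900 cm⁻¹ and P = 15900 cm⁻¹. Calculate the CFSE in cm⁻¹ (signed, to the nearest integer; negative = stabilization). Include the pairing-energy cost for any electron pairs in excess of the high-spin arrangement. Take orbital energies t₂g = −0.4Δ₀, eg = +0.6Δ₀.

Group 9 minus oxidation state +3 gives a d⁶ configuration for Co³⁺.
With Δ₀ > P the complex is low-spin.
That gives t₂g⁶ eg⁰.
Orbital CFSE = -2.4Δ₀ = -2.4 × 25900 = -62160 cm⁻¹.
Excess pairs vs high-spin: 3 − 1 = 2; pairing cost = +31800 cm⁻¹.
Net CFSE = -62160 + 31800 = -30360 cm⁻¹.

-30360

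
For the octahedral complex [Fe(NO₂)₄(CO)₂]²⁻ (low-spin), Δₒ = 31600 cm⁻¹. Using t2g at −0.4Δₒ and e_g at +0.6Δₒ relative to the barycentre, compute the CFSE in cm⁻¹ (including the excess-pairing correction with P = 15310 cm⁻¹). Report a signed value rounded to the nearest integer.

Ligand charges: 4×(-1) from NO₂⁻ and 2×(+0) from CO sum to -4; with overall charge -2, Fe is +2.
Fe²⁺: group 8, so d-count = 8 − 2 = 6.
The d⁶ electrons fill as t2g^6 e_g^0.
CFSE(orbital) = 6×(-0.4Δₒ) + 0×(0.6Δₒ) = -2.4Δₒ; with Δₒ = 31600 cm⁻¹ that is -75840 cm⁻¹.
Relative to high-spin t2g^4 e_g^2 (1 paired), the low-spin configuration has 2 additional pairs, contributing +2 × 15310 = +30620 cm⁻¹.
Combining: -75840 + 30620 = -45220 cm⁻¹.

-45220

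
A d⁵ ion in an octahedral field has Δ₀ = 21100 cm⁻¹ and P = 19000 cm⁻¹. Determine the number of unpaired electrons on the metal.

1

Since Δ₀ = 21100 cm⁻¹ > P = 19000 cm⁻¹, the complex adopts the low-spin configuration.
Filling d⁵ accordingly: t₂g⁵ eg⁰.
Unpaired electrons: 1.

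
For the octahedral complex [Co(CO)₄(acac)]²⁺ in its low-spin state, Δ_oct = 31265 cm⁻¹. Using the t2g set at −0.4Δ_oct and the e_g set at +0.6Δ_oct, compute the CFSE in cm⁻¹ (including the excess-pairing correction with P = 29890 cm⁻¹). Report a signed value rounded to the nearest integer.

-15256

Ligand charges: 4×(+0) from CO and 1×(-1) from acac⁻ sum to -1; with overall charge +2, Co is +3.
Group 9 minus oxidation state +3 gives a d⁶ configuration for Co³⁺.
The d⁶ electrons fill as t2g^6 e_g^0.
CFSE(orbital) = 6×(-0.4Δ_oct) + 0×(0.6Δ_oct) = -2.4Δ_oct; with Δ_oct = 31265 cm⁻¹ that is -75036 cm⁻¹.
High-spin d⁶ would be t2g^4 e_g^2 with 1 pair; low-spin has 3, so 2 excess pairs cost +2P = +59780 cm⁻¹.
Combining: -75036 + 59780 = -15256 cm⁻¹.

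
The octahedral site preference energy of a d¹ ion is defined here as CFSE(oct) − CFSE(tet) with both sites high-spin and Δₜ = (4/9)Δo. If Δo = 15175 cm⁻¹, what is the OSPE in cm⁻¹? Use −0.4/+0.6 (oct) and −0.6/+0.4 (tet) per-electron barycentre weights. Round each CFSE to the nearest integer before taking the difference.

Octahedral (high-spin): t2g^1 e_g^0, CFSE = 1(−0.4) + 0(+0.6) = -0.4Δo = -0.4 × 15175 = -6070 cm⁻¹.
Tetrahedral e^1 t2^0 gives -0.6Δₜ = -0.6 × (4/9) × 15175 = -4047 cm⁻¹.
OSPE = CFSE(oct) − CFSE(tet) = -6070 − (-4047) = -2023 cm⁻¹.

-2023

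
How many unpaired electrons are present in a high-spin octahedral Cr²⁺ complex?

4

Cr is in group 6, so Cr²⁺ is d⁴ (6 − 2 = 4).
Configuration: t₂g³ eg¹, giving 4 unpaired electrons.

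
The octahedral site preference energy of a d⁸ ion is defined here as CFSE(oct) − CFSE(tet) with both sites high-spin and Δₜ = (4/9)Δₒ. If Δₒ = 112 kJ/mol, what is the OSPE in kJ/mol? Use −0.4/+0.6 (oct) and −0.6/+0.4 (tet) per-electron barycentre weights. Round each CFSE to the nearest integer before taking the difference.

Octahedral high-spin t₂g⁶ eg²: CFSE = -1.2 × 112 = -134 kJ/mol.
Tetrahedral: e⁴ t₂⁴, CFSE = 4(−0.6) + 4(+0.4) = -0.8Δₜ = -0.8 × (4/9) × 112 = -40 kJ/mol.
Subtracting, OSPE = -134 − (-40) = -94 kJ/mol.

-94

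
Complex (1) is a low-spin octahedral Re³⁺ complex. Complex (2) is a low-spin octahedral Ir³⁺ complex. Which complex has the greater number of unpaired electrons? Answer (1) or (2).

(1)

(1): Re³⁺: group 7, so d-count = 7 − 3 = 4; t2g^4 e_g^0 → 2 unpaired.
(2): Ir sits in group 9; removing 3 electrons leaves Ir³⁺ with 9 − 3 = 6 d electrons; t₂g⁶ eg⁰ → 0 unpaired.
So (1) has more unpaired electrons.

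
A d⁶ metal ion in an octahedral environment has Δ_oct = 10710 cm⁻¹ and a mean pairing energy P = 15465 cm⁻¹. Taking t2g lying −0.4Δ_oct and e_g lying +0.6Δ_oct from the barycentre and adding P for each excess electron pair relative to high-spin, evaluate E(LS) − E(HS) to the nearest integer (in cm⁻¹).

High-spin d⁶ fills as t2g^4 e_g^2 with CFSE 4(−0.4) + 2(+0.6) = -0.4Δ_oct = -4284 cm⁻¹.
Low-spin: t2g^6 e_g^0, orbital CFSE = -2.4Δ_oct = -25704 cm⁻¹; plus 2 excess pairs × P = +30930 cm⁻¹; total 5226 cm⁻¹.
Thus E(LS) − E(HS) = 9510 cm⁻¹.

9510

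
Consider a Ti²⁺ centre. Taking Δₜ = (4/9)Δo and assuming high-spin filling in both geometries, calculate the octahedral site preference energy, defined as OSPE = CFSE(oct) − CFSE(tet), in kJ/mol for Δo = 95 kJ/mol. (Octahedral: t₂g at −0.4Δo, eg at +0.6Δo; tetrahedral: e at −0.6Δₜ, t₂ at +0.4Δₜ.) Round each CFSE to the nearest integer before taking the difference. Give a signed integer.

Group 4 minus oxidation state +2 gives a d² configuration for Ti²⁺.
In an octahedral site d² (HS) is t₂g² eg⁰, giving CFSE(oct) = -0.8Δo = -76 kJ/mol.
In a tetrahedral site the filling is e² t₂⁰: CFSE(tet) = -1.2Δₜ = -1.2 × (4/9)(95) = -51 kJ/mol.
OSPE = -76 − (-51) = -25 kJ/mol.

-25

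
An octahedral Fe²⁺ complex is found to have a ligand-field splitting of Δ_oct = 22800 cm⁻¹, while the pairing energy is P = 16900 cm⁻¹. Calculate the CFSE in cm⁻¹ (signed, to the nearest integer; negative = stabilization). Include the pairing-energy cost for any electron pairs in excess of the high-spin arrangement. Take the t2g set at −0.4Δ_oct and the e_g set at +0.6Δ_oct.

Group 8 minus oxidation state +2 gives a d⁶ configuration for Fe²⁺.
Since Δ_oct = 22800 cm⁻¹ > P = 16900 cm⁻¹, the complex adopts the low-spin configuration.
That gives t2g^6 e_g^0.
Orbital CFSE = -2.4Δ_oct = -2.4 × 22800 = -54720 cm⁻¹.
Excess pairs vs high-spin: 3 − 1 = 2; pairing cost = +33800 cm⁻¹.
Net CFSE = -54720 + 33800 = -20920 cm⁻¹.

-20920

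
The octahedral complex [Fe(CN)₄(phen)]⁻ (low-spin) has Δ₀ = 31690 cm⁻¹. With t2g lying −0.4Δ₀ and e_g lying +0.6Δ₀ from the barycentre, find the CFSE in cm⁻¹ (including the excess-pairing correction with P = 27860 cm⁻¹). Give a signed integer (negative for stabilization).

-7660

Ligand charges: 4×(-1) from CN⁻ and 1×(+0) from phen sum to -4; with overall charge -1, Fe is +3.
Fe sits in group 8; removing 3 electrons leaves Fe³⁺ with 8 − 3 = 5 d electrons.
The d⁵ electrons fill as t2g^5 e_g^0.
CFSE(orbital) = 5×(-0.4Δ₀) + 0×(0.6Δ₀) = -2.0Δ₀; with Δ₀ = 31690 cm⁻¹ that is -63380 cm⁻¹.
Pairing penalty: 2 pairs vs 0 in the high-spin reference → 2 extra × P = 55720 cm⁻¹.
Net CFSE = -63380 + 55720 = -7660 cm⁻¹.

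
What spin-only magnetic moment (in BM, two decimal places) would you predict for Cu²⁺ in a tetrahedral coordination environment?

1.73 BM

Cu²⁺: group 11, so d-count = 11 − 2 = 9.
Tetrahedral fields are weak (Δₜ ≈ 4/9 Δₒ), so electrons fill high-spin.
Configuration: e^4 t2^5 → 1 unpaired electron.
μ(spin-only) = √[1(1+2)] = √3 ≈ 1.73 BM.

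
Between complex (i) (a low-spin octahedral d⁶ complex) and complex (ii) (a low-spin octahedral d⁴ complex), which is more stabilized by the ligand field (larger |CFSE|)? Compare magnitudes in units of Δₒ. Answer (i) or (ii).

(i): t₂g⁶ eg⁰, CFSE = -2.4Δₒ.
(ii): t₂g⁴ eg⁰, CFSE = -1.6Δₒ.
So (i) has the larger |CFSE|.

(i)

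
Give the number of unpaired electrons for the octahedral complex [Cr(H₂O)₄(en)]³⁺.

Ligand charges: 4×(+0) from H₂O and 1×(+0) from en sum to +0; with overall charge +3, Cr is +3.
Group 6 minus oxidation state +3 gives a d³ configuration for Cr³⁺.
Configuration: t₂g³ eg⁰, giving 3 unpaired electrons.

3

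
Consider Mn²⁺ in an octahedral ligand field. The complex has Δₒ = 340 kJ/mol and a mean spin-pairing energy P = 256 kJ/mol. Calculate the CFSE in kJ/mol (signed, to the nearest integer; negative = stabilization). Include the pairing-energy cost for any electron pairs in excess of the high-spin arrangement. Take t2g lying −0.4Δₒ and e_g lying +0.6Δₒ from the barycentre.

Mn is in group 7, so Mn²⁺ is d⁵ (7 − 2 = 5).
Since Δₒ = 340 kJ/mol > P = 256 kJ/mol, the complex adopts the low-spin configuration.
That gives t2g^5 e_g^0.
Orbital CFSE = -2.0Δₒ = -2.0 × 340 = -680 kJ/mol.
Excess pairs vs high-spin: 2 − 0 = 2; pairing cost = +512 kJ/mol.
Net CFSE = -680 + 512 = -168 kJ/mol.

-168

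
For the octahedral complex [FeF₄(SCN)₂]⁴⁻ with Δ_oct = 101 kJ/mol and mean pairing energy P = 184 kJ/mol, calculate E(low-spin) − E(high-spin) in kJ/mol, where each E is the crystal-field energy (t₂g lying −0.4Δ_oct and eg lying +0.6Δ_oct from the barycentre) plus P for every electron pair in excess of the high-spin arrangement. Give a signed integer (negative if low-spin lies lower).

166

Ligand charges: 4×(-1) from F⁻ and 2×(-1) from SCN⁻ sum to -6; with overall charge -4, Fe is +2.
Fe²⁺: group 8, so d-count = 8 − 2 = 6.
In the high-spin limit (t₂g⁴ eg²) the orbital term is -0.4Δ_oct = -40 kJ/mol, with no excess pairing.
Low-spin: t₂g⁶ eg⁰, orbital CFSE = -2.4Δ_oct = -242 kJ/mol; plus 2 excess pairs × P = +368 kJ/mol; total 126 kJ/mol.
The difference is 126 − (-40) = 166 kJ/mol, so high-spin lies lower.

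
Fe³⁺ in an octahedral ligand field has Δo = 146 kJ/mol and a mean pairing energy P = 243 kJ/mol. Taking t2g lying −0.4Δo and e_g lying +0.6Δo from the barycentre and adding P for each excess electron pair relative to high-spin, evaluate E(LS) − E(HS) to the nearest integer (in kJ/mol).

Fe³⁺: group 8, so d-count = 8 − 3 = 5.
High-spin: t2g^3 e_g^2, CFSE = 0.0Δo = 0 kJ/mol.
Low-spin: t2g^5 e_g^0, orbital CFSE = -2.0Δo = -292 kJ/mol; plus 2 excess pairs × P = +486 kJ/mol; total 194 kJ/mol.
Thus E(LS) − E(HS) = 194 kJ/mol.

194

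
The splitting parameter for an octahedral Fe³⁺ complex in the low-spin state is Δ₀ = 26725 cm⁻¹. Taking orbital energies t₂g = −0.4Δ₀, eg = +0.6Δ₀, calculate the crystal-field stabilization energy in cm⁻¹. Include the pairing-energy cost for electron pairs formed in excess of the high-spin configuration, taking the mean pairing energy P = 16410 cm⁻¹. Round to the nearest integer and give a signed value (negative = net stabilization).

-20630

Fe is in group 8, so Fe³⁺ is d⁵ (8 − 3 = 5).
Configuration: t₂g⁵ eg⁰.
CFSE(orbital) = 5×(-0.4Δ₀) + 0×(0.6Δ₀) = -2.0Δ₀; with Δ₀ = 26725 cm⁻¹ that is -53450 cm⁻¹.
Relative to high-spin t₂g³ eg² (0 paired), the low-spin configuration has 2 additional pairs, contributing +2 × 16410 = +32820 cm⁻¹.
Overall CFSE = -53450 + 32820 = -20630 cm⁻¹.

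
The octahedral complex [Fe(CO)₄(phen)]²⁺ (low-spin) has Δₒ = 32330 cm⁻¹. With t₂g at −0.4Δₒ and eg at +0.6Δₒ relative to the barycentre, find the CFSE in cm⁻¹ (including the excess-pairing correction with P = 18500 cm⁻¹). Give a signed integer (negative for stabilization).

-40592

Ligand charges: 4×(+0) from CO and 1×(+0) from phen sum to +0; with overall charge +2, Fe is +2.
Fe²⁺: group 8, so d-count = 8 − 2 = 6.
Configuration: t₂g⁶ eg⁰.
Orbital CFSE = 6(-0.4) + 0(0.6) = -2.4Δₒ = -2.4 × 32330 = -77592 cm⁻¹.
Pairing penalty: 3 pairs vs 1 in the high-spin reference → 2 extra × P = 37000 cm⁻¹.
Combining: -77592 + 37000 = -40592 cm⁻¹.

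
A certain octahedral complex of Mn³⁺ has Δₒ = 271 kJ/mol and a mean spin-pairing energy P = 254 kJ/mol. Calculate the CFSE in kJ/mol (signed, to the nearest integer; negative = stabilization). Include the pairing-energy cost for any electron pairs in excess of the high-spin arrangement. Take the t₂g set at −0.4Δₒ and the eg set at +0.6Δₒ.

-180

Mn³⁺: group 7, so d-count = 7 − 3 = 4.
Δₒ > P, so pairing is preferred: the ground state is low-spin.
That gives t₂g⁴ eg⁰.
Orbital CFSE = -1.6Δₒ = -1.6 × 271 = -434 kJ/mol.
Excess pairs vs high-spin: 1 − 0 = 1; pairing cost = +254 kJ/mol.
Net CFSE = -434 + 254 = -180 kJ/mol.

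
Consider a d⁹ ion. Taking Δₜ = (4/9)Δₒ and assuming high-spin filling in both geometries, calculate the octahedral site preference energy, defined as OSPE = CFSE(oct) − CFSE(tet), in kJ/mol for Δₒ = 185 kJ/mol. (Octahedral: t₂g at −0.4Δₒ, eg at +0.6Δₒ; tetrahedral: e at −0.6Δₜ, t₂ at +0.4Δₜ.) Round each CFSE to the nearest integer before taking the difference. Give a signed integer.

Octahedral (high-spin): t₂g⁶ eg³, CFSE = 6(−0.4) + 3(+0.6) = -0.6Δₒ = -0.6 × 185 = -111 kJ/mol.
In a tetrahedral site the filling is e⁴ t₂⁵: CFSE(tet) = -0.4Δₜ = -0.4 × (4/9)(185) = -33 kJ/mol.
Subtracting, OSPE = -111 − (-33) = -78 kJ/mol.

-78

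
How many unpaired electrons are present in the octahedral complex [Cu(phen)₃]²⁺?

1

phen is neutral, so the +2 overall charge sits on Cu: oxidation state +2.
Group 11 minus oxidation state +2 gives a d⁹ configuration for Cu²⁺.
Configuration: t2g^6 e_g^3, giving 1 unpaired electron.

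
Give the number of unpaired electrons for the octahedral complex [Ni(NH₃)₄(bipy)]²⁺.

Ligand charges: 4×(+0) from NH₃ and 1×(+0) from bipy sum to +0; with overall charge +2, Ni is +2.
Ni is in group 10, so Ni²⁺ is d⁸ (10 − 2 = 8).
Configuration: t2g^6 e_g^2, giving 2 unpaired electrons.

2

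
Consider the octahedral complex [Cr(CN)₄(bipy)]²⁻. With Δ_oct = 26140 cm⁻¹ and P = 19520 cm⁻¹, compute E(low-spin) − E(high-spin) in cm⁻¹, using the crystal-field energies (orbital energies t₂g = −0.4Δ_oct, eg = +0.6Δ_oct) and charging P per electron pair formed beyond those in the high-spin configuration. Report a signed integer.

Ligand charges: 4×(-1) from CN⁻ and 1×(+0) from bipy sum to -4; with overall charge -2, Cr is +2.
Group 6 minus oxidation state +2 gives a d⁴ configuration for Cr²⁺.
In the high-spin limit (t₂g³ eg¹) the orbital term is -0.6Δ_oct = -15684 cm⁻¹, with no excess pairing.
For low-spin the configuration is t₂g⁴ eg⁰: orbital energy -1.6 × 26140 = -41824 cm⁻¹, and 1 additional pair relative to high-spin adds 19520 cm⁻¹, giving -22304 cm⁻¹.
E(LS) − E(HS) = -22304 − (-15684) = -6620 cm⁻¹.

-6620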